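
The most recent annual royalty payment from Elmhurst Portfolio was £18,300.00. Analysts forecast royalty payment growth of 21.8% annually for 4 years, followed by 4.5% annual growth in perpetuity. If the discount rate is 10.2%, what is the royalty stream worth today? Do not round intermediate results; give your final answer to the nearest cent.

D_1 = 22289.40000
D_2 = 27148.48920
D_3 = 33066.85985
D_4 = 40275.43529
Terminal value at year 4: TV = D_4×(1+g_2)/(r−g_2) = 42087.82988/0.057 = 738382.98035
P_0 = D_1/(1+r)^1 + D_2/(1+r)^2 + D_3/(1+r)^3 + D_4/(1+r)^4 + TV/(1+r)^4
    = 20226.31579 + 22355.40166 + 24708.60184 + 27309.50729 + 500674.30038 = 595274.12696

£595274.13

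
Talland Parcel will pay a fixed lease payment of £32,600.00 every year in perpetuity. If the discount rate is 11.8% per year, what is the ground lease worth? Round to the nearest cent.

£276271.19

Level perpetuity: PV = C / r = £32,600.00 / 0.118 = £276,271.19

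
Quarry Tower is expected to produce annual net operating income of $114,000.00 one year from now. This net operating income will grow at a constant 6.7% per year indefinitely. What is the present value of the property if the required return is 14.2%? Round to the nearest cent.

$1520000.00

Growing perpetuity: P = D₁ / (r − g) = $114,000.0000 / (0.142 − 0.067) = $1,520,000.00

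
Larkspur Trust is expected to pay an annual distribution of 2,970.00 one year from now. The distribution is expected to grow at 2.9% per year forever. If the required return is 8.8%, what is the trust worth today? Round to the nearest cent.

50338.98

Growing perpetuity: P = D₁ / (r − g) = 2,970.0000 / (0.088 − 0.029) = 50,338.98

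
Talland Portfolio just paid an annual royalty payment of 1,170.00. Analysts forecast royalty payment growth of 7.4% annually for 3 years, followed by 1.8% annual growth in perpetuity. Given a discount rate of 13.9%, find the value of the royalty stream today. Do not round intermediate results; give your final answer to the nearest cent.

11376.99

D_1 = 1256.58000
D_2 = 1349.56692
D_3 = 1449.43487
Terminal value at year 3: TV = D_3×(1+g_2)/(r−g_2) = 1475.52470/0.121 = 12194.41901
P_0 = D_1/(1+r)^1 + D_2/(1+r)^2 + D_3/(1+r)^3 + TV/(1+r)^3
    = 1103.23090 + 1040.27216 + 980.90632 + 8252.58377 = 11376.99315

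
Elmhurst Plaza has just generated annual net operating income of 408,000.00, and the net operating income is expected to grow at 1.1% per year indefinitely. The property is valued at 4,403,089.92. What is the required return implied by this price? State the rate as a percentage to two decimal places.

10.47%

D₁ = 408,000.00 × 1.011 = 412,488.0000
P = D₁/(r − g) ⇒ r = D₁/P + g = 412,488.0000/4,403,089.92 + 0.011 = 0.093681 + 0.011 = 0.104681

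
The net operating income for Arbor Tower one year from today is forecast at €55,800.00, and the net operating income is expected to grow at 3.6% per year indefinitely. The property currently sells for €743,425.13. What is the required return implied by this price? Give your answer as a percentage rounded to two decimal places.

P = D₁/(r − g) ⇒ r = D₁/P + g = €55,800.0000/€743,425.13 + 0.036 = 0.075058 + 0.036 = 0.111058

11.11%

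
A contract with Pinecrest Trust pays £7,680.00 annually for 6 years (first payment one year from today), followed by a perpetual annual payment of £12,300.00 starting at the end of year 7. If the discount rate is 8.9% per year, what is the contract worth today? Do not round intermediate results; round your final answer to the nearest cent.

PV of 6-year annuity: £7,680.00 × [1 − (1+0.089)^−6] / 0.089 = 34554.81407
Perpetuity value at year 6: £12,300.00 / 0.089 = 138202.24719
PV of perpetuity: 138202.24719 / (1+0.089)^6 = 82860.55278
Total PV = 34554.81407 + 82860.55278 = 117415.36685

£117415.37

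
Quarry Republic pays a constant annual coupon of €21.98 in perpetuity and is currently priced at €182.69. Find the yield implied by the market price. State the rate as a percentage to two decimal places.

P = C/r ⇒ r = C/P = €21.98/€182.69 = 0.120313

12.03%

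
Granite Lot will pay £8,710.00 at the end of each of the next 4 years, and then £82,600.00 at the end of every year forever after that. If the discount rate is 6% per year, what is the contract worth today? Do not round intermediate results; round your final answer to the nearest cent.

£1120630.01

PV of 4-year annuity: £8,710.00 × [1 − (1+0.06)^−4] / 0.06 = 30181.06989
Perpetuity value at year 4: £82,600.00 / 0.06 = 1376666.66667
PV of perpetuity: 1376666.66667 / (1+0.06)^4 = 1090448.94306
Total PV = 30181.06989 + 1090448.94306 = 1120630.01294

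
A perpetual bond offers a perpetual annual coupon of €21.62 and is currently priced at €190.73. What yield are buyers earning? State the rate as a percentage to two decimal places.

P = C/r ⇒ r = C/P = €21.62/€190.73 = 0.113354

11.34%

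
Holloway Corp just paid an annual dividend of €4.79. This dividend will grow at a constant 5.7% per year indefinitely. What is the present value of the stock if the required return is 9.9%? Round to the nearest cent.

€120.55

D₁ = D₀ × (1 + g) = €4.79 × 1.057 = €5.0630
Growing perpetuity: P = D₁ / (r − g) = €5.0630 / (0.099 − 0.057) = €120.55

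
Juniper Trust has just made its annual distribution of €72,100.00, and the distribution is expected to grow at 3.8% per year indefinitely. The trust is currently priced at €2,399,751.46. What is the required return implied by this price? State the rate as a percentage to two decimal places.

6.92%

D₁ = €72,100.00 × 1.038 = €74,839.8000
P = D₁/(r − g) ⇒ r = D₁/P + g = €74,839.8000/€2,399,751.46 + 0.038 = 0.031186 + 0.038 = 0.069186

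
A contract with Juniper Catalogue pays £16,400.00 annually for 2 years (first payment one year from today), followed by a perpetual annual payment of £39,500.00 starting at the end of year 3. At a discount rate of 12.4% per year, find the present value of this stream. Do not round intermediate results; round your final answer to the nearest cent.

PV of 2-year annuity: £16,400.00 × [1 − (1+0.124)^−2] / 0.124 = 27571.83926
Perpetuity value at year 2: £39,500.00 / 0.124 = 318548.38710
PV of perpetuity: 318548.38710 / (1+0.124)^2 = 252140.60351
Total PV = 27571.83926 + 252140.60351 = 279712.44277

£279712.44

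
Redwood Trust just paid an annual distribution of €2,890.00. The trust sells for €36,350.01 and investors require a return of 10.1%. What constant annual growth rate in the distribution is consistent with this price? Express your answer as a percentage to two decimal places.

P = D₀(1+g)/(r−g) ⇒ P(r−g) = D₀(1+g) ⇒ g(P+D₀) = P·r − D₀
g = (P·r − D₀)/(P + D₀) = (€36,350.01×0.101 − €2,890.00) / (€36,350.01 + €2,890.00) = 0.019912

1.99%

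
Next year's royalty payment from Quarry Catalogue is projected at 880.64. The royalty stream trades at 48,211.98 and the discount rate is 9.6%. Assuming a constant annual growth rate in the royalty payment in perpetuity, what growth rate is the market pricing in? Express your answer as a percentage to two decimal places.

7.77%

P = D₁/(r−g) ⇒ g = r − D₁/P = 0.096 − 880.64/48,211.98 = 0.077734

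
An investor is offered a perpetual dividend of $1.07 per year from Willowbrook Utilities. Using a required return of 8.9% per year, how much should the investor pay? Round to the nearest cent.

$12.02

Level perpetuity: PV = C / r = $1.07 / 0.089 = $12.02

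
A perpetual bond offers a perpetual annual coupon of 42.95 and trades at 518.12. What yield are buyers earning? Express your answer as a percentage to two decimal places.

8.29%

P = C/r ⇒ r = C/P = 42.95/518.12 = 0.082896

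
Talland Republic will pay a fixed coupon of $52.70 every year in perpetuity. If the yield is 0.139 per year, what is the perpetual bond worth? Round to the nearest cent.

Level perpetuity: PV = C / r = $52.70 / 0.139 = $379.14

$379.14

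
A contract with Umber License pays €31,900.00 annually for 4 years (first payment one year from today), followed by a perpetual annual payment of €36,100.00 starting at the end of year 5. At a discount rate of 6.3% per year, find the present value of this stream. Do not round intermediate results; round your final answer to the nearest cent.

PV of 4-year annuity: €31,900.00 × [1 − (1+0.063)^−4] / 0.063 = 109781.74650
Perpetuity value at year 4: €36,100.00 / 0.063 = 573015.87302
PV of perpetuity: 573015.87302 / (1+0.063)^4 = 448780.10347
Total PV = 109781.74650 + 448780.10347 = 558561.84997

€558561.85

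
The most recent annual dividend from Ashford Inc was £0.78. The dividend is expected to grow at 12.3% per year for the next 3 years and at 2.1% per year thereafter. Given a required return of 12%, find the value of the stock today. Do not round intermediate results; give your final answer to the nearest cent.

D_1 = 0.87594
D_2 = 0.98368
D_3 = 1.10467
Terminal value at year 3: TV = D_3×(1+g_2)/(r−g_2) = 1.12787/0.099 = 11.39264
P_0 = D_1/(1+r)^1 + D_2/(1+r)^2 + D_3/(1+r)^3 + TV/(1+r)^3
    = 0.78209 + 0.78418 + 0.78628 + 8.10906 = 10.46162

£10.46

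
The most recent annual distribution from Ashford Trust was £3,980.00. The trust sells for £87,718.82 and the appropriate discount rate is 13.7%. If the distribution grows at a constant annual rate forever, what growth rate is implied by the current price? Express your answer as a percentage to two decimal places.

8.77%

P = D₀(1+g)/(r−g) ⇒ P(r−g) = D₀(1+g) ⇒ g(P+D₀) = P·r − D₀
g = (P·r − D₀)/(P + D₀) = (£87,718.82×0.137 − £3,980.00) / (£87,718.82 + £3,980.00) = 0.087651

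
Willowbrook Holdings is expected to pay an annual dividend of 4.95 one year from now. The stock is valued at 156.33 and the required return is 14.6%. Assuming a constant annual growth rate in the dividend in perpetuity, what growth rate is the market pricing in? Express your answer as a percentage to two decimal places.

P = D₁/(r−g) ⇒ g = r − D₁/P = 0.146 − 4.95/156.33 = 0.114336

11.43%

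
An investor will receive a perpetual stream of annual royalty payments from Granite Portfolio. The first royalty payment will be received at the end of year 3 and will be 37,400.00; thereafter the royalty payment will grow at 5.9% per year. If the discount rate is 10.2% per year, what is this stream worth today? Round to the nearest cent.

716209.30

Value at end of year 2: C₁ / (r − g) = 37,400.00 / (0.102 − 0.059) = 869,767.4419
Discount to today: PV = 869,767.4419 / (1 + 0.102)^2 = 869,767.4419 / 1.214404 = 716,209.30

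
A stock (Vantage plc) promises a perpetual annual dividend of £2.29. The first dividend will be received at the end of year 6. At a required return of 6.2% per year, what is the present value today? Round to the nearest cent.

£27.34

Value at end of year 5: C / r = £2.29 / 0.062 = £36.9355
Discount to today: PV = £36.9355 / (1 + 0.062)^5 = £36.9355 / 1.350898 = £27.34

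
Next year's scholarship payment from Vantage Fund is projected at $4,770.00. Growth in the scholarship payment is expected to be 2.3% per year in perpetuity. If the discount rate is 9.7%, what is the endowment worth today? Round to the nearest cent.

$64459.46

Growing perpetuity: P = D₁ / (r − g) = $4,770.0000 / (0.097 − 0.023) = $64,459.46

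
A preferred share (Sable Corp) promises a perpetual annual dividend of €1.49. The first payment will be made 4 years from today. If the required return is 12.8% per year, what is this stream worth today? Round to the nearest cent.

Value at end of year 3: C / r = €1.49 / 0.128 = €11.6406
Discount to today: PV = €11.6406 / (1 + 0.128)^3 = €11.6406 / 1.435249 = €8.11

€8.11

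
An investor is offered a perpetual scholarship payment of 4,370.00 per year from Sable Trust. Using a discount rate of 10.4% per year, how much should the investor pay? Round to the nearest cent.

Level perpetuity: PV = C / r = 4,370.00 / 0.104 = 42,019.23

42019.23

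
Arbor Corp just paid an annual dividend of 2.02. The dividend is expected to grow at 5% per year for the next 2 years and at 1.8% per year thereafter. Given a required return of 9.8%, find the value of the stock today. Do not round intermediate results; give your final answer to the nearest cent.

D_1 = 2.12100
D_2 = 2.22705
Terminal value at year 2: TV = D_2×(1+g_2)/(r−g_2) = 2.26714/0.08 = 28.33921
P_0 = D_1/(1+r)^1 + D_2/(1+r)^2 + TV/(1+r)^2
    = 1.93169 + 1.84725 + 23.50624 = 27.28518

27.29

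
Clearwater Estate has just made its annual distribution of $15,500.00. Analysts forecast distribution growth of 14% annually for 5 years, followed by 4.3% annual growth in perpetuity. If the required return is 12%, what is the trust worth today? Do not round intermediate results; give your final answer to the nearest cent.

$311134.02

D_1 = 17670.00000
D_2 = 20143.80000
D_3 = 22963.93200
D_4 = 26178.88248
D_5 = 29843.92603
Terminal value at year 5: TV = D_5×(1+g_2)/(r−g_2) = 31127.21485/0.077 = 404249.54346
P_0 = D_1/(1+r)^1 + D_2/(1+r)^2 + D_3/(1+r)^3 + D_4/(1+r)^4 + D_5/(1+r)^5 + TV/(1+r)^5
    = 15776.78571 + 16058.51403 + 16345.27321 + 16637.15309 + 16934.24511 + 229382.04737 = 311134.01852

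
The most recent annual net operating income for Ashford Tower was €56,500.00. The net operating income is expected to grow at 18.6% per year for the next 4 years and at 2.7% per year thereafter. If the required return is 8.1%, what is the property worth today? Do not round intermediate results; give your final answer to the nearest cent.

D_1 = 67009.00000
D_2 = 79472.67400
D_3 = 94254.59136
D_4 = 111785.94536
Terminal value at year 4: TV = D_4×(1+g_2)/(r−g_2) = 114804.16588/0.054 = 2126003.07190
P_0 = D_1/(1+r)^1 + D_2/(1+r)^2 + D_3/(1+r)^3 + D_4/(1+r)^4 + TV/(1+r)^4
    = 61987.97410 + 68009.00766 + 74614.87797 + 81862.39156 + 1556901.40977 = 1843375.66105

€1843375.66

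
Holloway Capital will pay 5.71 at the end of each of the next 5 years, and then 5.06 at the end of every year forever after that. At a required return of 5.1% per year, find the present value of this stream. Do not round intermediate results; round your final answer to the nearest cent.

102.02

PV of 5-year annuity: 5.71 × [1 − (1+0.051)^−5] / 0.051 = 24.65312
Perpetuity value at year 5: 5.06 / 0.051 = 99.21569
PV of perpetuity: 99.21569 / (1+0.051)^5 = 77.36896
Total PV = 24.65312 + 77.36896 = 102.02208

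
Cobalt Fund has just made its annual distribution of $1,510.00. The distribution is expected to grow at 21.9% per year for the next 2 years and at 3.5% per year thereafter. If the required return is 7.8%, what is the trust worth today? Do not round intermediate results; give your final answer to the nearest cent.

D_1 = 1840.69000
D_2 = 2243.80111
Terminal value at year 2: TV = D_2×(1+g_2)/(r−g_2) = 2322.33415/0.043 = 54007.77090
P_0 = D_1/(1+r)^1 + D_2/(1+r)^2 + TV/(1+r)^2
    = 1707.50464 + 1930.84244 + 46474.92858 = 50113.27566

$50113.28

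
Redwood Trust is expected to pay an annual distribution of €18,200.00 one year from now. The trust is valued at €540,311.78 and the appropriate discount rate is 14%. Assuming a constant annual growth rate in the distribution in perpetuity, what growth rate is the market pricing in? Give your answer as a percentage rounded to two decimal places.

10.63%

P = D₁/(r−g) ⇒ g = r − D₁/P = 0.14 − €18,200.00/€540,311.78 = 0.106316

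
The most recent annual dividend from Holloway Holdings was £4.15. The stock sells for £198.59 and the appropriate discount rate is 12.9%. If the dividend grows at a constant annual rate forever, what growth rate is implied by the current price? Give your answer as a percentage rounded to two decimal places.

P = D₀(1+g)/(r−g) ⇒ P(r−g) = D₀(1+g) ⇒ g(P+D₀) = P·r − D₀
g = (P·r − D₀)/(P + D₀) = (£198.59×0.129 − £4.15) / (£198.59 + £4.15) = 0.105890

10.59%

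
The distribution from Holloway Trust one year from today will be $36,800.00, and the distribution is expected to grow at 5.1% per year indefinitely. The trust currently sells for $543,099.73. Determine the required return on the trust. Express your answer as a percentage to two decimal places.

11.88%

P = D₁/(r − g) ⇒ r = D₁/P + g = $36,800.0000/$543,099.73 + 0.051 = 0.067759 + 0.051 = 0.118759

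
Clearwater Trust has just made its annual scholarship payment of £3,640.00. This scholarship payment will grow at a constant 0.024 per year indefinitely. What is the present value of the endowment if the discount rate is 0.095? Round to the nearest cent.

D₁ = D₀ × (1 + g) = £3,640.00 × 1.024 = £3,727.3600
Growing perpetuity: P = D₁ / (r − g) = £3,727.3600 / (0.095 − 0.024) = £52,498.03

£52498.03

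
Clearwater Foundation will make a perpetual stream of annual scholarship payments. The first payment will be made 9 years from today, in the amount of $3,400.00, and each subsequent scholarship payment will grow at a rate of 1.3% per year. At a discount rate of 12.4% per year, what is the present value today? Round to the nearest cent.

$12023.35

Value at end of year 8: C₁ / (r − g) = $3,400.00 / (0.124 − 0.013) = $30,630.6306
Discount to today: PV = $30,630.6306 / (1 + 0.124)^8 = $30,630.6306 / 2.547596 = $12,023.35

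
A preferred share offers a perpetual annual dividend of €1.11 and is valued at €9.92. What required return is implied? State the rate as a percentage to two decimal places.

11.19%

P = C/r ⇒ r = C/P = €1.11/€9.92 = 0.111895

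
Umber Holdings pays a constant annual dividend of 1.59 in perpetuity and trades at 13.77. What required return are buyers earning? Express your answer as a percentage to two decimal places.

P = C/r ⇒ r = C/P = 1.59/13.77 = 0.115468

11.55%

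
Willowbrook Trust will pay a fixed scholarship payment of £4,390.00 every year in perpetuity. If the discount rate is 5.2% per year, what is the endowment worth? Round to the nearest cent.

£84423.08

Level perpetuity: PV = C / r = £4,390.00 / 0.052 = £84,423.08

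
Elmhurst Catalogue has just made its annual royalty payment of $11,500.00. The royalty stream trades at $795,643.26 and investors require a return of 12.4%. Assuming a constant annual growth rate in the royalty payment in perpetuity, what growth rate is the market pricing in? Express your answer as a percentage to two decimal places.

P = D₀(1+g)/(r−g) ⇒ P(r−g) = D₀(1+g) ⇒ g(P+D₀) = P·r − D₀
g = (P·r − D₀)/(P + D₀) = ($795,643.26×0.124 − $11,500.00) / ($795,643.26 + $11,500.00) = 0.107985

10.80%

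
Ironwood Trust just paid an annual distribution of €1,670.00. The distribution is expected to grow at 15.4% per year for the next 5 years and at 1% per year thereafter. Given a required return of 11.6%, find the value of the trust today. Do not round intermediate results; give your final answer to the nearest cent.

D_1 = 1927.18000
D_2 = 2223.96572
D_3 = 2566.45644
D_4 = 2961.69073
D_5 = 3417.79111
Terminal value at year 5: TV = D_5×(1+g_2)/(r−g_2) = 3451.96902/0.106 = 32565.74544
P_0 = D_1/(1+r)^1 + D_2/(1+r)^2 + D_3/(1+r)^3 + D_4/(1+r)^4 + D_5/(1+r)^5 + TV/(1+r)^5
    = 1726.86380 + 1785.66382 + 1846.46599 + 1909.33849 + 1974.35181 + 18812.22008 = 28054.90399

€28054.90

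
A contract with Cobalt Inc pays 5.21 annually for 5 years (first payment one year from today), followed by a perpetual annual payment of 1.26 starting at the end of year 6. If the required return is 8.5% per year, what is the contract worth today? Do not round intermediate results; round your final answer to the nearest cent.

30.39

PV of 5-year annuity: 5.21 × [1 − (1+0.085)^−5] / 0.085 = 20.53075
Perpetuity value at year 5: 1.26 / 0.085 = 14.82353
PV of perpetuity: 14.82353 / (1+0.085)^5 = 9.85832
Total PV = 20.53075 + 9.85832 = 30.38907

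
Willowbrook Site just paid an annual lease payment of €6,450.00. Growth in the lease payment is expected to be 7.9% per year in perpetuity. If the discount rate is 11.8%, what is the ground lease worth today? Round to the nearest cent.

D₁ = D₀ × (1 + g) = €6,450.00 × 1.079 = €6,959.5500
Growing perpetuity: P = D₁ / (r − g) = €6,959.5500 / (0.118 − 0.079) = €178,450.00

€178450.00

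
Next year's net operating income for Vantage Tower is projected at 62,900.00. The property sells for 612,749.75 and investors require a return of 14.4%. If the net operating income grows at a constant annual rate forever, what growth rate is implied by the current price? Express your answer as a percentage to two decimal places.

4.13%

P = D₁/(r−g) ⇒ g = r − D₁/P = 0.144 − 62,900.00/612,749.75 = 0.041348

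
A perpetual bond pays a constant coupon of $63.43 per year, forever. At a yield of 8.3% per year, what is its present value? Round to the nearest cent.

$764.22

Level perpetuity: PV = C / r = $63.43 / 0.083 = $764.22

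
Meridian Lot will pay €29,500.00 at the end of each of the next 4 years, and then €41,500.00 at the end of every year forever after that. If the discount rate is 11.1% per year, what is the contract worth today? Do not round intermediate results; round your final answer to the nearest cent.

€336723.87

PV of 4-year annuity: €29,500.00 × [1 − (1+0.111)^−4] / 0.111 = 91327.08184
Perpetuity value at year 4: €41,500.00 / 0.111 = 373873.87387
PV of perpetuity: 373873.87387 / (1+0.111)^4 = 245396.79264
Total PV = 91327.08184 + 245396.79264 = 336723.87448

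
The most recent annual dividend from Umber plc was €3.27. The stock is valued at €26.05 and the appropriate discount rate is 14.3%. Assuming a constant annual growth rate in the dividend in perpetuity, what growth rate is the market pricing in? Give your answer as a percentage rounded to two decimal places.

P = D₀(1+g)/(r−g) ⇒ P(r−g) = D₀(1+g) ⇒ g(P+D₀) = P·r − D₀
g = (P·r − D₀)/(P + D₀) = (€26.05×0.143 − €3.27) / (€26.05 + €3.27) = 0.015524

1.55%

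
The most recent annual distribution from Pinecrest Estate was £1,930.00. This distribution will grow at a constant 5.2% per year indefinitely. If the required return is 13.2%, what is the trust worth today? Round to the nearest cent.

D₁ = D₀ × (1 + g) = £1,930.00 × 1.052 = £2,030.3600
Growing perpetuity: P = D₁ / (r − g) = £2,030.3600 / (0.132 − 0.052) = £25,379.50

£25379.50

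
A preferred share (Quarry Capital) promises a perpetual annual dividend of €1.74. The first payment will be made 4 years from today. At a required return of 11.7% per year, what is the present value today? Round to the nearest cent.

€10.67

Value at end of year 3: C / r = €1.74 / 0.117 = €14.8718
Discount to today: PV = €14.8718 / (1 + 0.117)^3 = €14.8718 / 1.393669 = €10.67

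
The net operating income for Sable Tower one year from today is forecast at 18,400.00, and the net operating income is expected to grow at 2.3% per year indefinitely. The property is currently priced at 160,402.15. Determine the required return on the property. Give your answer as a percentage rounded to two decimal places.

P = D₁/(r − g) ⇒ r = D₁/P + g = 18,400.0000/160,402.15 + 0.023 = 0.114712 + 0.023 = 0.137712

13.77%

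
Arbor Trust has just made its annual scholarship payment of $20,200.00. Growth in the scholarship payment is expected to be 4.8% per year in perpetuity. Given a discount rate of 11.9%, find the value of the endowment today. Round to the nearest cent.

$298163.38

D₁ = D₀ × (1 + g) = $20,200.00 × 1.048 = $21,169.6000
Growing perpetuity: P = D₁ / (r − g) = $21,169.6000 / (0.119 − 0.048) = $298,163.38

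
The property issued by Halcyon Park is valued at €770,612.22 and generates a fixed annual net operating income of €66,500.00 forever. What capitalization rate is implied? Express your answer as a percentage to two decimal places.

8.63%

P = C/r ⇒ r = C/P = €66,500.00/€770,612.22 = 0.086295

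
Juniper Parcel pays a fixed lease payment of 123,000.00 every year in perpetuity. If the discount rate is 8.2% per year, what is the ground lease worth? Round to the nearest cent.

Level perpetuity: PV = C / r = 123,000.00 / 0.082 = 1,500,000.00

1500000.00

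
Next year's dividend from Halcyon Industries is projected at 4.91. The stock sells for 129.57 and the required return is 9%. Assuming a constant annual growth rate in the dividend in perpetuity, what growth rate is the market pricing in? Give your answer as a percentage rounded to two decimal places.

P = D₁/(r−g) ⇒ g = r − D₁/P = 0.09 − 4.91/129.57 = 0.052105

5.21%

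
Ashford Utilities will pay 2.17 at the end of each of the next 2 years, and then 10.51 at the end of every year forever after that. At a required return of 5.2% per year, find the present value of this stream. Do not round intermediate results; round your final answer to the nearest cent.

PV of 2-year annuity: 2.17 × [1 − (1+0.052)^−2] / 0.052 = 4.02351
Perpetuity value at year 2: 10.51 / 0.052 = 202.11538
PV of perpetuity: 202.11538 / (1+0.052)^2 = 182.62822
Total PV = 4.02351 + 182.62822 = 186.65174

186.65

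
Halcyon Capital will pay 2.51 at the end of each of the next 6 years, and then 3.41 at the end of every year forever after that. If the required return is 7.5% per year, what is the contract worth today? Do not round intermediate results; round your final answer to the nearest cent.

PV of 6-year annuity: 2.51 × [1 − (1+0.075)^−6] / 0.075 = 11.78155
Perpetuity value at year 6: 3.41 / 0.075 = 45.46667
PV of perpetuity: 45.46667 / (1+0.075)^6 = 29.46065
Total PV = 11.78155 + 29.46065 = 41.24220

41.24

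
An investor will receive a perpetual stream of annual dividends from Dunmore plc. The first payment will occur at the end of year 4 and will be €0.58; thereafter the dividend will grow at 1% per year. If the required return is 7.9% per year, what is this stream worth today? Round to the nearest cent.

Value at end of year 3: C₁ / (r − g) = €0.58 / (0.079 − 0.01) = €8.4058
Discount to today: PV = €8.4058 / (1 + 0.079)^3 = €8.4058 / 1.256216 = €6.69

€6.69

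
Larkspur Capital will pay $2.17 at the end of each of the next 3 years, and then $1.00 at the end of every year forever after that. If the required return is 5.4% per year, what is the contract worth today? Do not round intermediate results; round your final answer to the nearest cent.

$21.68

PV of 3-year annuity: $2.17 × [1 − (1+0.054)^−3] / 0.054 = 5.86543
Perpetuity value at year 3: $1.00 / 0.054 = 18.51852
PV of perpetuity: 18.51852 / (1+0.054)^3 = 15.81555
Total PV = 5.86543 + 15.81555 = 21.68099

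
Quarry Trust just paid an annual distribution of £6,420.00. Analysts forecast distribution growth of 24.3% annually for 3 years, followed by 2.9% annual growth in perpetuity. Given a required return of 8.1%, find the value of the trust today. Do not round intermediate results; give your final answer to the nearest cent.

D_1 = 7980.06000
D_2 = 9919.21458
D_3 = 12329.58372
Terminal value at year 3: TV = D_3×(1+g_2)/(r−g_2) = 12687.14165/0.052 = 243983.49329
P_0 = D_1/(1+r)^1 + D_2/(1+r)^2 + D_3/(1+r)^3 + TV/(1+r)^3
    = 7382.10916 + 8488.40119 + 9760.48351 + 193144.95257 = 218775.94642

£218775.95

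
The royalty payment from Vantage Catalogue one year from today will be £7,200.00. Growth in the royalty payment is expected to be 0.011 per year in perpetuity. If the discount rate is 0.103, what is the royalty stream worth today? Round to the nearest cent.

£78260.87

Growing perpetuity: P = D₁ / (r − g) = £7,200.0000 / (0.103 − 0.011) = £78,260.87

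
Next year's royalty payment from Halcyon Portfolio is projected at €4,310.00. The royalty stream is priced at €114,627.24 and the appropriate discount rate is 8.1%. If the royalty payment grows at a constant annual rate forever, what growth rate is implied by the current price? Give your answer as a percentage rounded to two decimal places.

4.34%

P = D₁/(r−g) ⇒ g = r − D₁/P = 0.081 − €4,310.00/€114,627.24 = 0.043400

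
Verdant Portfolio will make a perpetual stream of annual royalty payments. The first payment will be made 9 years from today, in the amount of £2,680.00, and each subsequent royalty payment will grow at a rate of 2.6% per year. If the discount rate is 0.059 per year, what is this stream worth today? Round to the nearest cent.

Value at end of year 8: C₁ / (r − g) = £2,680.00 / (0.059 − 0.026) = £81,212.1212
Discount to today: PV = £81,212.1212 / (1 + 0.059)^8 = £81,212.1212 / 1.581859 = £51,339.68

£51339.68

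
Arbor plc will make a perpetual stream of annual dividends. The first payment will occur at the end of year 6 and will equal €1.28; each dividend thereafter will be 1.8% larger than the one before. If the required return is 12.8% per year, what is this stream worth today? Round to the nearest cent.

Value at end of year 5: C₁ / (r − g) = €1.28 / (0.128 − 0.018) = €11.6364
Discount to today: PV = €11.6364 / (1 + 0.128)^5 = €11.6364 / 1.826188 = €6.37

€6.37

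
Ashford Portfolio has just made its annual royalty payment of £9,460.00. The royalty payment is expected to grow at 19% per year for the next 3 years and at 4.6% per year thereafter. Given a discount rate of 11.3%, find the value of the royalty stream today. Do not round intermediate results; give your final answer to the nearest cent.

£213001.93

D_1 = 11257.40000
D_2 = 13396.30600
D_3 = 15941.60414
Terminal value at year 3: TV = D_3×(1+g_2)/(r−g_2) = 16674.91793/0.067 = 248879.37210
P_0 = D_1/(1+r)^1 + D_2/(1+r)^2 + D_3/(1+r)^3 + TV/(1+r)^3
    = 10114.46541 + 10814.20830 + 11562.36107 + 180510.89080 = 213001.92558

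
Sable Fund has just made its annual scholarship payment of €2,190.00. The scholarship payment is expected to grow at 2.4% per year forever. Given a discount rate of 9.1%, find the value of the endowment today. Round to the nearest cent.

€33471.04

D₁ = D₀ × (1 + g) = €2,190.00 × 1.024 = €2,242.5600
Growing perpetuity: P = D₁ / (r − g) = €2,242.5600 / (0.091 − 0.024) = €33,471.04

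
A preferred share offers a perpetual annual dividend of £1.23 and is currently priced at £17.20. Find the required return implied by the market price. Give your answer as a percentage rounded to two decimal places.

P = C/r ⇒ r = C/P = £1.23/£17.20 = 0.071512

7.15%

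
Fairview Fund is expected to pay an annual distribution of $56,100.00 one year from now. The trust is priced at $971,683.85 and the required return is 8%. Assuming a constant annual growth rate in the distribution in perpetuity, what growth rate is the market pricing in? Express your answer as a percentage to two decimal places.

P = D₁/(r−g) ⇒ g = r − D₁/P = 0.08 − $56,100.00/$971,683.85 = 0.022265

2.23%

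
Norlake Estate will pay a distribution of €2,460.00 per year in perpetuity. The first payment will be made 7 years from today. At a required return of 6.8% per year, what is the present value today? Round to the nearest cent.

Value at end of year 6: C / r = €2,460.00 / 0.068 = €36,176.4706
Discount to today: PV = €36,176.4706 / (1 + 0.068)^6 = €36,176.4706 / 1.483978 = €24,378.03

€24378.03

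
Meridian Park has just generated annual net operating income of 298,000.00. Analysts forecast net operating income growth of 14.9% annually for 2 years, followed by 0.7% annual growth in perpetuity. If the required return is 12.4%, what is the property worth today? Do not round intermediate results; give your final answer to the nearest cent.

D_1 = 342402.00000
D_2 = 393419.89800
Terminal value at year 2: TV = D_2×(1+g_2)/(r−g_2) = 396173.83729/0.117 = 3386101.17338
P_0 = D_1/(1+r)^1 + D_2/(1+r)^2 + TV/(1+r)^2
    = 304628.11388 + 311403.65022 + 2680200.64762 = 3296232.41172

3296232.41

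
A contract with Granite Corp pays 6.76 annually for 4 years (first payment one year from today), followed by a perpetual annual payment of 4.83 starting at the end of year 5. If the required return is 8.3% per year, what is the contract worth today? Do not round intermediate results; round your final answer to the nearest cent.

64.54

PV of 4-year annuity: 6.76 × [1 − (1+0.083)^−4] / 0.083 = 22.24128
Perpetuity value at year 4: 4.83 / 0.083 = 58.19277
PV of perpetuity: 58.19277 / (1+0.083)^4 = 42.30145
Total PV = 22.24128 + 42.30145 = 64.54272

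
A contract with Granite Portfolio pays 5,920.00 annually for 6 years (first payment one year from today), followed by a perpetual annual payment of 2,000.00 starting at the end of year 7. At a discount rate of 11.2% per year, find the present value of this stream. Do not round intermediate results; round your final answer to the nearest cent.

34345.74

PV of 6-year annuity: 5,920.00 × [1 − (1+0.112)^−6] / 0.112 = 24901.14744
Perpetuity value at year 6: 2,000.00 / 0.112 = 17857.14286
PV of perpetuity: 17857.14286 / (1+0.112)^6 = 9444.59305
Total PV = 24901.14744 + 9444.59305 = 34345.74049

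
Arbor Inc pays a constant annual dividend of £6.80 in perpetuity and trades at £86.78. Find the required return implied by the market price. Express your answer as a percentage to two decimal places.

7.84%

P = C/r ⇒ r = C/P = £6.80/£86.78 = 0.078359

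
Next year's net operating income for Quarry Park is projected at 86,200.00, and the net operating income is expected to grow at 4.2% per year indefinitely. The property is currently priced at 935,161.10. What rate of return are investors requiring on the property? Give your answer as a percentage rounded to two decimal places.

13.42%

P = D₁/(r − g) ⇒ r = D₁/P + g = 86,200.0000/935,161.10 + 0.042 = 0.092177 + 0.042 = 0.134177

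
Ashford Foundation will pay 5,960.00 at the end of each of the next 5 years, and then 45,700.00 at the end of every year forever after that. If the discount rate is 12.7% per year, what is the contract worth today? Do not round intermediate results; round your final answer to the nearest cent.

PV of 5-year annuity: 5,960.00 × [1 − (1+0.127)^−5] / 0.127 = 21117.05647
Perpetuity value at year 5: 45,700.00 / 0.127 = 359842.51969
PV of perpetuity: 359842.51969 / (1+0.127)^5 = 197921.46590
Total PV = 21117.05647 + 197921.46590 = 219038.52237

219038.52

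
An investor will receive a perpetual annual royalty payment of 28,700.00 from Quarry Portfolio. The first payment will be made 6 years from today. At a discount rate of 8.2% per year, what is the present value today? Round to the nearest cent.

Value at end of year 5: C / r = 28,700.00 / 0.082 = 350,000.0000
Discount to today: PV = 350,000.0000 / (1 + 0.082)^5 = 350,000.0000 / 1.482983 = 236,010.73

236010.73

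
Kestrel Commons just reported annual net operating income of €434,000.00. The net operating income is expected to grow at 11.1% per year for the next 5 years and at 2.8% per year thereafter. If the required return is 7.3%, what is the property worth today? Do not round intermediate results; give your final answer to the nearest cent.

€14210643.06

D_1 = 482174.00000
D_2 = 535695.31400
D_3 = 595157.49385
D_4 = 661219.97567
D_5 = 734615.39297
Terminal value at year 5: TV = D_5×(1+g_2)/(r−g_2) = 755184.62397/0.045 = 16781880.53277
P_0 = D_1/(1+r)^1 + D_2/(1+r)^2 + D_3/(1+r)^3 + D_4/(1+r)^4 + D_5/(1+r)^5 + TV/(1+r)^5
    = 449369.99068 + 465284.30535 + 481762.22111 + 498823.69772 + 516489.40183 + 11798913.44627 = 14210643.06297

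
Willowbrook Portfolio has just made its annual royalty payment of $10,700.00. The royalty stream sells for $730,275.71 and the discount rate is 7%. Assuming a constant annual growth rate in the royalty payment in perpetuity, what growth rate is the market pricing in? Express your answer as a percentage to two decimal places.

P = D₀(1+g)/(r−g) ⇒ P(r−g) = D₀(1+g) ⇒ g(P+D₀) = P·r − D₀
g = (P·r − D₀)/(P + D₀) = ($730,275.71×0.07 − $10,700.00) / ($730,275.71 + $10,700.00) = 0.054549

5.45%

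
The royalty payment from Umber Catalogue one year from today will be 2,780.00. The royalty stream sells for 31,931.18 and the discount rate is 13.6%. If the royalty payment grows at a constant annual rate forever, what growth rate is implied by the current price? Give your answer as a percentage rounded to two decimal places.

4.89%

P = D₁/(r−g) ⇒ g = r − D₁/P = 0.136 − 2,780.00/31,931.18 = 0.048938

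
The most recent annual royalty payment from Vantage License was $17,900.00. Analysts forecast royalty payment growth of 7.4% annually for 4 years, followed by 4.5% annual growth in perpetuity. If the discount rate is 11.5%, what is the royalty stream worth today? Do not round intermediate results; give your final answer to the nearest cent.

$295287.91

D_1 = 19224.60000
D_2 = 20647.22040
D_3 = 22175.11471
D_4 = 23816.07320
Terminal value at year 4: TV = D_4×(1+g_2)/(r−g_2) = 24887.79649/0.07 = 355539.94989
P_0 = D_1/(1+r)^1 + D_2/(1+r)^2 + D_3/(1+r)^3 + D_4/(1+r)^4 + TV/(1+r)^4
    = 17241.79372 + 16607.79054 + 15997.10049 + 15408.86630 + 230032.36120 = 295287.91226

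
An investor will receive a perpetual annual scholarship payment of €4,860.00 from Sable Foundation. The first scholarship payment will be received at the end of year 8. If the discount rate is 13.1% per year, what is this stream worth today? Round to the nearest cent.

€15672.08

Value at end of year 7: C / r = €4,860.00 / 0.131 = €37,099.2366
Discount to today: PV = €37,099.2366 / (1 + 0.131)^7 = €37,099.2366 / 2.367218 = €15,672.08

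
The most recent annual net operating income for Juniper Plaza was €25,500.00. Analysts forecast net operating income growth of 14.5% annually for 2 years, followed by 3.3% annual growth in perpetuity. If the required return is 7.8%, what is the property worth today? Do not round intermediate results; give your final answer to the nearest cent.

€716244.59

D_1 = 29197.50000
D_2 = 33431.13750
Terminal value at year 2: TV = D_2×(1+g_2)/(r−g_2) = 34534.36504/0.045 = 767430.33417
P_0 = D_1/(1+r)^1 + D_2/(1+r)^2 + TV/(1+r)^2
    = 27084.87941 + 28768.26245 + 660391.44689 = 716244.58874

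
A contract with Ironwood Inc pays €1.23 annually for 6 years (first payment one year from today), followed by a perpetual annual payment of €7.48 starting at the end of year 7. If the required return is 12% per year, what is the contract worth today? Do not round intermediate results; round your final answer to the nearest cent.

€36.64

PV of 6-year annuity: €1.23 × [1 − (1+0.12)^−6] / 0.12 = 5.05703
Perpetuity value at year 6: €7.48 / 0.12 = 62.33333
PV of perpetuity: 62.33333 / (1+0.12)^6 = 31.58001
Total PV = 5.05703 + 31.58001 = 36.63704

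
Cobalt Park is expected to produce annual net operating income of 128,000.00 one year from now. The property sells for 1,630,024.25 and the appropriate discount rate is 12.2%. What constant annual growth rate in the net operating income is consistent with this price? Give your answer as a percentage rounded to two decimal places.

4.35%

P = D₁/(r−g) ⇒ g = r − D₁/P = 0.122 − 128,000.00/1,630,024.25 = 0.043474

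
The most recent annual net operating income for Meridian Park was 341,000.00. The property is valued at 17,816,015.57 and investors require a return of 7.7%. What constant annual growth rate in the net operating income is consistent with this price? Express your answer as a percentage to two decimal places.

P = D₀(1+g)/(r−g) ⇒ P(r−g) = D₀(1+g) ⇒ g(P+D₀) = P·r − D₀
g = (P·r − D₀)/(P + D₀) = (17,816,015.57×0.077 − 341,000.00) / (17,816,015.57 + 341,000.00) = 0.056773

5.68%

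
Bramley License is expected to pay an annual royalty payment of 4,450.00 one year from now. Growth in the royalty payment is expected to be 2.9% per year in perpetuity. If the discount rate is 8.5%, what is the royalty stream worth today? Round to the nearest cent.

Growing perpetuity: P = D₁ / (r − g) = 4,450.0000 / (0.085 − 0.029) = 79,464.29

79464.29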